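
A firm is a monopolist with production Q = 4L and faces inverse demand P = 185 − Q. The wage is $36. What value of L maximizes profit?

Marginal revenue from the inverse demand is MR = 185 − 2Q.
The marginal product is MP_L = 4.
A monopolist hires until marginal revenue product equals the wage: MR·MP_L = w.
(185 − 8L)·4 = 36, so L = 22.

L* = 22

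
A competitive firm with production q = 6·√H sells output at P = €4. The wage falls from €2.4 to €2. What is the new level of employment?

From P·MP_H = w with MP_H = 3·H^(-1/2), the labor demand is H(w) = (12/w)^(2).
At w = 2.4: H = 25. At w = 2: H = 36.

H* = 36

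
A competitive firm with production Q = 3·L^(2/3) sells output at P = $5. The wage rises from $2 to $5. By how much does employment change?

From P·MP_L = w with MP_L = 2·L^(-1/3), the labor demand is L(w) = (10/w)^(3).
At w = 2: L = 125. At w = 5: L = 8.
ΔL = 8 − 125 = -117.

ΔL = -117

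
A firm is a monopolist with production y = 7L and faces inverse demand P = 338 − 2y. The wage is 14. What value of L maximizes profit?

Marginal revenue from the inverse demand is MR = 338 − 4y.
The marginal product is MP_L = 7.
A monopolist hires until marginal revenue product equals the wage: MR·MP_L = w.
(338 − 28L)·7 = 14, so L = 12.

L* = 12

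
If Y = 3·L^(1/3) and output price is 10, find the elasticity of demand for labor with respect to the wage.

ε = -1.5

MP_L = (1/3)·3·L^(-2/3), so P·MP_L = w gives 10·L^(-2/3) = w.
Solving, L(w) = (10/w)^(3/2). This is a constant-elasticity form: L ∝ w^(−3/2), so ε = −3/2.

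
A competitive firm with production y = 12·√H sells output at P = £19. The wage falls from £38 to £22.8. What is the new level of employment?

H* = 25

From P·MP_H = w with MP_H = 6·H^(-1/2), the labor demand is H(w) = (114/w)^(2).
At w = 38: H = 9. At w = 22.8: H = 25.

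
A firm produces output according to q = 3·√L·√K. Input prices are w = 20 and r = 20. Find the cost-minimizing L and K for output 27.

Cost minimization requires the marginal rate of technical substitution to equal the input-price ratio: MP_L/MP_K = w/r.
Here MP_L/MP_K = (1/2)·(K/L)/(1/2) = (K/L). Setting this equal to 20/20 = 1 gives K = L.
Substituting into q = 27: 3·L^(1/2)·(L)^(1/2) = 27.
Solving, L = 9 and K = 9.

L* = 9, K* = 9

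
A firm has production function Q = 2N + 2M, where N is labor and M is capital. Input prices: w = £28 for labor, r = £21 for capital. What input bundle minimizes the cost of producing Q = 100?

N* = 0, M* = 50

The inputs are perfect substitutes, so the firm uses whichever has the lower cost per unit of output.
Cost per unit of output via N is w/2 = 14; via M it is r/2 = 10.5. M is cheaper.
Producing Q = 100 with M alone: N = 0, M = 50.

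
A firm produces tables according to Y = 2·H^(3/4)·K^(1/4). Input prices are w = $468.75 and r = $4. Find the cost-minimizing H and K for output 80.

Cost minimization requires the marginal rate of technical substitution to equal the input-price ratio: MP_H/MP_K = w/r.
Here MP_H/MP_K = (3/4)·(K/H)/(1/4) = 3·(K/H). Setting this equal to 468.75/4 = 117.1875 gives K = 39.0625H.
Substituting into Y = 80: 2·H^(3/4)·(39.0625H)^(1/4) = 80.
Solving, H = 16 and K = 625.

H* = 16, K* = 625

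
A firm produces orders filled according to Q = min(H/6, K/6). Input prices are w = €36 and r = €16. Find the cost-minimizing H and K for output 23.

H* = 138, K* = 138

With a fixed-proportions technology, the cost-minimizing bundle uses no slack in either input: H/6 = K/6 = Q.
So H = 6·23 = 138 and K = 6·23 = 138.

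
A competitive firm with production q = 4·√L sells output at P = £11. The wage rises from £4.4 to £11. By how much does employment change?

ΔL = -21

From P·MP_L = w with MP_L = 2·L^(-1/2), the labor demand is L(w) = (22/w)^(2).
At w = 4.4: L = 25. At w = 11: L = 4.
ΔL = 4 − 25 = -21.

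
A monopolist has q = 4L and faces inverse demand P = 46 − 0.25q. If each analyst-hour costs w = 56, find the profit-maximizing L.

Marginal revenue from the inverse demand is MR = 46 − 0.5q.
The marginal product is MP_L = 4.
A monopolist hires until marginal revenue product equals the wage: MR·MP_L = w.
(46 − 2L)·4 = 56, so L = 16.

L* = 16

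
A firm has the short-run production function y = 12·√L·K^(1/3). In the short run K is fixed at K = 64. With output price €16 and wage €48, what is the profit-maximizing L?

With K = 64, MP_L = (1/2)·12·L^(-1/2)·64^(1/3) = 24·L^(-1/2).
Profit maximization for a price taker requires P·MP_L = w: 16·24·L^(-1/2) = 48.
So L^(-1/2) = 0.125, which gives L = 64.

L* = 64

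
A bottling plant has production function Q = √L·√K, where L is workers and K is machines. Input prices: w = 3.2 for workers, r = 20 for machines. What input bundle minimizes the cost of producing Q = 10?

Cost minimization requires the marginal rate of technical substitution to equal the input-price ratio: MP_L/MP_K = w/r.
Here MP_L/MP_K = (1/2)·(K/L)/(1/2) = (K/L). Setting this equal to 3.2/20 = 0.16 gives K = 0.16L.
Substituting into Q = 10: L^(1/2)·(0.16L)^(1/2) = 10.
Solving, L = 25 and K = 4.

L* = 25, K* = 4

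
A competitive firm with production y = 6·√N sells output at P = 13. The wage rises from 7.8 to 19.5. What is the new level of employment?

From P·MP_N = w with MP_N = 3·N^(-1/2), the labor demand is N(w) = (39/w)^(2).
At w = 7.8: N = 25. At w = 19.5: N = 4.

N* = 4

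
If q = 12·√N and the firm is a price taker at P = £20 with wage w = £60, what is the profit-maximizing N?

N* = 4

MP_N = (1/2)·12·N^(-1/2) = 6·N^(-1/2).
Profit maximization for a price taker requires P·MP_N = w: 20·6·N^(-1/2) = 60.
So N^(-1/2) = 0.5, which gives N = 4.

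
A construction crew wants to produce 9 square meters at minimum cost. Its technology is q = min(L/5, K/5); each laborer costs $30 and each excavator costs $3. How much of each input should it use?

With a fixed-proportions technology, the cost-minimizing bundle uses no slack in either input: L/5 = K/5 = q.
So L = 5·9 = 45 and K = 5·9 = 45.

L* = 45, K* = 45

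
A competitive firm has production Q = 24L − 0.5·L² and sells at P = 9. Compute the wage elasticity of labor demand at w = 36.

From P·MP_L = w with MP_L = 24 − L, labor demand is L(w) = 24 − w/9.
dL/dw = −1/(9) = -1/9.
At w = 36, L = 20, so ε = (dL/dw)·(w/L) = (-1/9)·(36/20) = -0.2.

ε = -0.2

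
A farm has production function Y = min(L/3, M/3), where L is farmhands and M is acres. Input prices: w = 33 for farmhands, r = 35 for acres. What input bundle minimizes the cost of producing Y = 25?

With a fixed-proportions technology, the cost-minimizing bundle uses no slack in either input: L/3 = M/3 = Y.
So L = 3·25 = 75 and M = 3·25 = 75.

L* = 75, M* = 75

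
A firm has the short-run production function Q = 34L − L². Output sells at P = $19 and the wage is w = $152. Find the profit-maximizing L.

The marginal product of L is MP_L = 34 − 2L.
A price-taking firm hires until the value of the marginal product equals the wage: P·MP_L = w, so 19·(34 − 2L) = 152.
Then 34 − 2L = 8, giving L = 13.

L* = 13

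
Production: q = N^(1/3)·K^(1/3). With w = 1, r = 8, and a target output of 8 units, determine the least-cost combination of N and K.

Cost minimization requires the marginal rate of technical substitution to equal the input-price ratio: MP_N/MP_K = w/r.
Here MP_N/MP_K = (1/3)·(K/N)/(1/3) = (K/N). Setting this equal to 1/8 = 0.125 gives K = 0.125N.
Substituting into q = 8: N^(1/3)·(0.125N)^(1/3) = 8.
Solving, N = 64 and K = 8.

N* = 64, K* = 8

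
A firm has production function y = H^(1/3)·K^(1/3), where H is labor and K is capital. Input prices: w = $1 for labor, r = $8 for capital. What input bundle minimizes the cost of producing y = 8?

H* = 64, K* = 8

Cost minimization requires the marginal rate of technical substitution to equal the input-price ratio: MP_H/MP_K = w/r.
Here MP_H/MP_K = (1/3)·(K/H)/(1/3) = (K/H). Setting this equal to 1/8 = 0.125 gives K = 0.125H.
Substituting into y = 8: H^(1/3)·(0.125H)^(1/3) = 8.
Solving, H = 64 and K = 8.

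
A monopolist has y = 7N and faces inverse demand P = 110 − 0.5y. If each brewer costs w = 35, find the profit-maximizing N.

Marginal revenue from the inverse demand is MR = 110 − y.
The marginal product is MP_N = 7.
A monopolist hires until marginal revenue product equals the wage: MR·MP_N = w.
(110 − 7N)·7 = 35, so N = 15.

N* = 15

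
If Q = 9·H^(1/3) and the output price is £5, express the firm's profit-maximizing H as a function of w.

MP_H = (1/3)·9·H^(-2/3) = 3·H^(-2/3).
Setting P·MP_H = w: 15·H^(-2/3) = w.
Solving for H: H^(-2/3) = w/15, so H = (15/w)^(3/2).

H(w) = (15/w)^(3/2)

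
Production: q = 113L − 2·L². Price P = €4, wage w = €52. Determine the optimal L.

The marginal product of L is MP_L = 113 − 4L.
A price-taking firm hires until the value of the marginal product equals the wage: P·MP_L = w, so 4·(113 − 4L) = 52.
Then 113 − 4L = 13, giving L = 25.

L* = 25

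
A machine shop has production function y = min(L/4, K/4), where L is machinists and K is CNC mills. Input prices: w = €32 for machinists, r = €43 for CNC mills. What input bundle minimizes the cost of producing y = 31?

With a fixed-proportions technology, the cost-minimizing bundle uses no slack in either input: L/4 = K/4 = y.
So L = 4·31 = 124 and K = 4·31 = 124.

L* = 124, K* = 124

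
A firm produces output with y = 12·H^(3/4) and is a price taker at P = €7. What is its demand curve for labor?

H(w) = (63/w)^(4)

MP_H = (3/4)·12·H^(-1/4) = 9·H^(-1/4).
Setting P·MP_H = w: 63·H^(-1/4) = w.
Solving for H: H^(-1/4) = w/63, so H = (63/w)^(4).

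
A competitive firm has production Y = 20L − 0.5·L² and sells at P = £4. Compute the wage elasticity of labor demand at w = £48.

From P·MP_L = w with MP_L = 20 − L, labor demand is L(w) = 20 − w/4.
dL/dw = −1/(4) = -0.25.
At w = 48, L = 8, so ε = (dL/dw)·(w/L) = (-0.25)·(48/8) = -1.5.

ε = -1.5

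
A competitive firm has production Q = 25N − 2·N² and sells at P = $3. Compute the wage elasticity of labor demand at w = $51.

From P·MP_N = w with MP_N = 25 − 4N, labor demand is N(w) = (25 − w/3)/4.
dN/dw = −1/(12) = -1/12.
At w = 51, N = 2, so ε = (dN/dw)·(w/N) = (-1/12)·(51/2) = -2.125.

ε = -2.125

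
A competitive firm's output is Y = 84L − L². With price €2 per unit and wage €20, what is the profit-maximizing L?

The marginal product of L is MP_L = 84 − 2L.
A price-taking firm hires until the value of the marginal product equals the wage: P·MP_L = w, so 2·(84 − 2L) = 20.
Then 84 − 2L = 10, giving L = 37.

L* = 37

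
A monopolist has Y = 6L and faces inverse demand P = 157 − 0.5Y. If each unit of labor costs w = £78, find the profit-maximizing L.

L* = 24

Marginal revenue from the inverse demand is MR = 157 − Y.
The marginal product is MP_L = 6.
A monopolist hires until marginal revenue product equals the wage: MR·MP_L = w.
(157 − 6L)·6 = 78, so L = 24.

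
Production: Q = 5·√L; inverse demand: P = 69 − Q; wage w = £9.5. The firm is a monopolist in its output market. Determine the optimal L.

Marginal revenue from the inverse demand is MR = 69 − 2Q.
The marginal product is MP_L = 2.5·L^(-1/2).
A monopolist hires until marginal revenue product equals the wage: MR·MP_L = w.
At L, Q = 5·√L. Substituting and solving: (69 − 10·√L)·2.5·L^(-1/2) = 9.5 gives L = 25.

L* = 25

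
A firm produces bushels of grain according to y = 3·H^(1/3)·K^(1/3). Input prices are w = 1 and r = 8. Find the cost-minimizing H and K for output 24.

Cost minimization requires the marginal rate of technical substitution to equal the input-price ratio: MP_H/MP_K = w/r.
Here MP_H/MP_K = (1/3)·(K/H)/(1/3) = (K/H). Setting this equal to 1/8 = 0.125 gives K = 0.125H.
Substituting into y = 24: 3·H^(1/3)·(0.125H)^(1/3) = 24.
Solving, H = 64 and K = 8.

H* = 64, K* = 8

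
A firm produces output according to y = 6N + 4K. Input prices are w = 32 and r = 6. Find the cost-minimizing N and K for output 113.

The inputs are perfect substitutes, so the firm uses whichever has the lower cost per unit of output.
Cost per unit of output via N is w/6 = 16/3; via K it is r/4 = 1.5. K is cheaper.
Producing y = 113 with K alone: N = 0, K = 28.25.

N* = 0, K* = 28.25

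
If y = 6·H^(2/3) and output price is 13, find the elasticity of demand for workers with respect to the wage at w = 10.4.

MP_H = (2/3)·6·H^(-1/3), so P·MP_H = w gives 52·H^(-1/3) = w.
Solving, H(w) = (52/w)^(3). This is a constant-elasticity form: H ∝ w^(−3), so ε = −3.

ε = -3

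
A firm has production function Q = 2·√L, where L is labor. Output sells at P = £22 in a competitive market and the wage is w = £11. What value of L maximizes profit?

L* = 4

MP_L = (1/2)·2·L^(-1/2) = L^(-1/2).
Profit maximization for a price taker requires P·MP_L = w: 22·L^(-1/2) = 11.
So L^(-1/2) = 0.5, which gives L = 4.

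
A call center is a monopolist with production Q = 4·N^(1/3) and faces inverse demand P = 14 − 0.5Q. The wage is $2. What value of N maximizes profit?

Marginal revenue from the inverse demand is MR = 14 − Q.
The marginal product is MP_N = (4/3)·N^(-2/3).
A monopolist hires until marginal revenue product equals the wage: MR·MP_N = w.
At N, Q = 4·N^(1/3). Substituting and solving: (14 − 4·N^(1/3))·(4/3)·N^(-2/3) = 2 gives N = 8.

N* = 8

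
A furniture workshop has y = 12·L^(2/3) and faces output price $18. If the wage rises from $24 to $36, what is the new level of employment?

L* = 64

From P·MP_L = w with MP_L = 8·L^(-1/3), the labor demand is L(w) = (144/w)^(3).
At w = 24: L = 216. At w = 36: L = 64.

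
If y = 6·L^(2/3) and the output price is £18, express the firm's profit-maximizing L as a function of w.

MP_L = (2/3)·6·L^(-1/3) = 4·L^(-1/3).
Setting P·MP_L = w: 72·L^(-1/3) = w.
Solving for L: L^(-1/3) = w/72, so L = (72/w)^(3).

L(w) = 373248/w³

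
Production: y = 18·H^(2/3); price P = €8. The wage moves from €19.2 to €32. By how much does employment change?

ΔH = -98

From P·MP_H = w with MP_H = 12·H^(-1/3), the labor demand is H(w) = (96/w)^(3).
At w = 19.2: H = 125. At w = 32: H = 27.
ΔH = 27 − 125 = -98.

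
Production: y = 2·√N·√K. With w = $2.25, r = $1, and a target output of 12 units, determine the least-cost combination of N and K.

N* = 4, K* = 9

Cost minimization requires the marginal rate of technical substitution to equal the input-price ratio: MP_N/MP_K = w/r.
Here MP_N/MP_K = (1/2)·(K/N)/(1/2) = (K/N). Setting this equal to 2.25/1 = 2.25 gives K = 2.25N.
Substituting into y = 12: 2·N^(1/2)·(2.25N)^(1/2) = 12.
Solving, N = 4 and K = 9.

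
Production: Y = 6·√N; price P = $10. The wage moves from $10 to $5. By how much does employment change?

From P·MP_N = w with MP_N = 3·N^(-1/2), the labor demand is N(w) = (30/w)^(2).
At w = 10: N = 9. At w = 5: N = 36.
ΔN = 36 − 9 = 27.

ΔN = 27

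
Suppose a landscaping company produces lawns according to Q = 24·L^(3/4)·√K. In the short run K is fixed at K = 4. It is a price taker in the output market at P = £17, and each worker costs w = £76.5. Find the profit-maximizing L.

L* = 4096

With K = 4, MP_L = (3/4)·24·L^(-1/4)·4^(1/2) = 36·L^(-1/4).
Profit maximization for a price taker requires P·MP_L = w: 17·36·L^(-1/4) = 76.5.
So L^(-1/4) = 0.125, which gives L = 4096.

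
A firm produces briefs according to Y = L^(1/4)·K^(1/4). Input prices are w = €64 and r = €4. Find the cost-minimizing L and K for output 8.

Cost minimization requires the marginal rate of technical substitution to equal the input-price ratio: MP_L/MP_K = w/r.
Here MP_L/MP_K = (1/4)·(K/L)/(1/4) = (K/L). Setting this equal to 64/4 = 16 gives K = 16L.
Substituting into Y = 8: L^(1/4)·(16L)^(1/4) = 8.
Solving, L = 16 and K = 256.

L* = 16, K* = 256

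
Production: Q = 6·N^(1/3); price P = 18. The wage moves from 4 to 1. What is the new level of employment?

N* = 216

From P·MP_N = w with MP_N = 2·N^(-2/3), the labor demand is N(w) = (36/w)^(3/2).
At w = 4: N = 27. At w = 1: N = 216.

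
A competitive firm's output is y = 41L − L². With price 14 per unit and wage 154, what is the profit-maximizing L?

L* = 15

The marginal product of L is MP_L = 41 − 2L.
A price-taking firm hires until the value of the marginal product equals the wage: P·MP_L = w, so 14·(41 − 2L) = 154.
Then 41 − 2L = 11, giving L = 15.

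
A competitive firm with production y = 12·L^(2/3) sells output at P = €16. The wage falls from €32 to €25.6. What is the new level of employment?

From P·MP_L = w with MP_L = 8·L^(-1/3), the labor demand is L(w) = (128/w)^(3).
At w = 32: L = 64. At w = 25.6: L = 125.

L* = 125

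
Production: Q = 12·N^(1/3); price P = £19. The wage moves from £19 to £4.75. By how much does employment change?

From P·MP_N = w with MP_N = 4·N^(-2/3), the labor demand is N(w) = (76/w)^(3/2).
At w = 19: N = 8. At w = 4.75: N = 64.
ΔN = 64 − 8 = 56.

ΔN = 56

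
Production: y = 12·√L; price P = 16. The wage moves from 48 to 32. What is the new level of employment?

From P·MP_L = w with MP_L = 6·L^(-1/2), the labor demand is L(w) = (96/w)^(2).
At w = 48: L = 4. At w = 32: L = 9.

L* = 9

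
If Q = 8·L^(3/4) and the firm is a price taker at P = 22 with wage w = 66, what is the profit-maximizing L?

MP_L = (3/4)·8·L^(-1/4) = 6·L^(-1/4).
Profit maximization for a price taker requires P·MP_L = w: 22·6·L^(-1/4) = 66.
So L^(-1/4) = 0.5, which gives L = 16.

L* = 16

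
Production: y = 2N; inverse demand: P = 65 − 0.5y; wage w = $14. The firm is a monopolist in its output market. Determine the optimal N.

Marginal revenue from the inverse demand is MR = 65 − y.
The marginal product is MP_N = 2.
A monopolist hires until marginal revenue product equals the wage: MR·MP_N = w.
(65 − 2N)·2 = 14, so N = 29.

N* = 29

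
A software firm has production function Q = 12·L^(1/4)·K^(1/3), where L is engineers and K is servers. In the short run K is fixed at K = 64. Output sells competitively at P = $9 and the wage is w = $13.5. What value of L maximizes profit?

L* = 16

With K = 64, MP_L = (1/4)·12·L^(-3/4)·64^(1/3) = 12·L^(-3/4).
Profit maximization for a price taker requires P·MP_L = w: 9·12·L^(-3/4) = 13.5.
So L^(-3/4) = 0.125, which gives L = 16.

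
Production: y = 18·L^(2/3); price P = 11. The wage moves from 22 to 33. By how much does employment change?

From P·MP_L = w with MP_L = 12·L^(-1/3), the labor demand is L(w) = (132/w)^(3).
At w = 22: L = 216. At w = 33: L = 64.
ΔL = 64 − 216 = -152.

ΔL = -152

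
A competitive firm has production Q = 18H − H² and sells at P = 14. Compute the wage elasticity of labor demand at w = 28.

From P·MP_H = w with MP_H = 18 − 2H, labor demand is H(w) = (18 − w/14)/2.
dH/dw = −1/(28) = -1/28.
At w = 28, H = 8, so ε = (dH/dw)·(w/H) = (-1/28)·(28/8) = -0.125.

ε = -0.125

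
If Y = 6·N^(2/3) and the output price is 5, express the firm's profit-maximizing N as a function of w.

MP_N = (2/3)·6·N^(-1/3) = 4·N^(-1/3).
Setting P·MP_N = w: 20·N^(-1/3) = w.
Solving for N: N^(-1/3) = w/20, so N = (20/w)^(3).

N(w) = 8000/w³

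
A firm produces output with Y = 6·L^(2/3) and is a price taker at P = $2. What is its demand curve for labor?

L(w) = 512/w³

MP_L = (2/3)·6·L^(-1/3) = 4·L^(-1/3).
Setting P·MP_L = w: 8·L^(-1/3) = w.
Solving for L: L^(-1/3) = w/8, so L = (8/w)^(3).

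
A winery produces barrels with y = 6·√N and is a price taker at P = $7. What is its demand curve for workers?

MP_N = (1/2)·6·N^(-1/2) = 3·N^(-1/2).
Setting P·MP_N = w: 21·N^(-1/2) = w.
Solving for N: N^(-1/2) = w/21, so N = (21/w)^(2).

N(w) = 441/w²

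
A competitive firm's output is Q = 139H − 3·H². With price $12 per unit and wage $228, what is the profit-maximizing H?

The marginal product of H is MP_H = 139 − 6H.
A price-taking firm hires until the value of the marginal product equals the wage: P·MP_H = w, so 12·(139 − 6H) = 228.
Then 139 − 6H = 19, giving H = 20.

H* = 20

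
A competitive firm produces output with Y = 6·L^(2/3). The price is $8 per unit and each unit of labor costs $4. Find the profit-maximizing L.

L* = 512

MP_L = (2/3)·6·L^(-1/3) = 4·L^(-1/3).
Profit maximization for a price taker requires P·MP_L = w: 8·4·L^(-1/3) = 4.
So L^(-1/3) = 0.125, which gives L = 512.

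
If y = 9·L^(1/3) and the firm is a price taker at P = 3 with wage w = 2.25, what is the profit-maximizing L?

MP_L = (1/3)·9·L^(-2/3) = 3·L^(-2/3).
Profit maximization for a price taker requires P·MP_L = w: 3·3·L^(-2/3) = 2.25.
So L^(-2/3) = 0.25, which gives L = 8.

L* = 8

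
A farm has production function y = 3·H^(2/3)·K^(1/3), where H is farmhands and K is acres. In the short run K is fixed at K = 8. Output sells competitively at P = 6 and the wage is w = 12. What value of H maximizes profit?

With K = 8, MP_H = (2/3)·3·H^(-1/3)·8^(1/3) = 4·H^(-1/3).
Profit maximization for a price taker requires P·MP_H = w: 6·4·H^(-1/3) = 12.
So H^(-1/3) = 0.5, which gives H = 8.

H* = 8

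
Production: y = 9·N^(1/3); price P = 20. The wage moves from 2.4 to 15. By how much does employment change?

From P·MP_N = w with MP_N = 3·N^(-2/3), the labor demand is N(w) = (60/w)^(3/2).
At w = 2.4: N = 125. At w = 15: N = 8.
ΔN = 8 − 125 = -117.

ΔN = -117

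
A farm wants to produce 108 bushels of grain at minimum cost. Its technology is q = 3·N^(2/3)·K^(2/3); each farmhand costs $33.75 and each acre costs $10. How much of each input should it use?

Cost minimization requires the marginal rate of technical substitution to equal the input-price ratio: MP_N/MP_K = w/r.
Here MP_N/MP_K = (2/3)·(K/N)/(2/3) = (K/N). Setting this equal to 33.75/10 = 3.375 gives K = 3.375N.
Substituting into q = 108: 3·N^(2/3)·(3.375N)^(2/3) = 108.
Solving, N = 8 and K = 27.

N* = 8, K* = 27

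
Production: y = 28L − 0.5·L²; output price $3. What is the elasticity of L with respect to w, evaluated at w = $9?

From P·MP_L = w with MP_L = 28 − L, labor demand is L(w) = 28 − w/3.
dL/dw = −1/(3) = -1/3.
At w = 9, L = 25, so ε = (dL/dw)·(w/L) = (-1/3)·(9/25) = -0.12.

ε = -0.12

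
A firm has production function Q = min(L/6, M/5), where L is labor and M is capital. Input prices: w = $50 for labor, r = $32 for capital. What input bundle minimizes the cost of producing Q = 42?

L* = 252, M* = 210

With a fixed-proportions technology, the cost-minimizing bundle uses no slack in either input: L/6 = M/5 = Q.
So L = 6·42 = 252 and M = 5·42 = 210.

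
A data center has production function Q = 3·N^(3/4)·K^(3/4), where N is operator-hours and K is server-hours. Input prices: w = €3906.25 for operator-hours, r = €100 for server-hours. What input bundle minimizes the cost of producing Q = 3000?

N* = 16, K* = 625

Cost minimization requires the marginal rate of technical substitution to equal the input-price ratio: MP_N/MP_K = w/r.
Here MP_N/MP_K = (3/4)·(K/N)/(3/4) = (K/N). Setting this equal to 3906.25/100 = 39.0625 gives K = 39.0625N.
Substituting into Q = 3000: 3·N^(3/4)·(39.0625N)^(3/4) = 3000.
Solving, N = 16 and K = 625.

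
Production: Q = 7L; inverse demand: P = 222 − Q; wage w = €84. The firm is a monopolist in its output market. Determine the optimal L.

L* = 15

Marginal revenue from the inverse demand is MR = 222 − 2Q.
The marginal product is MP_L = 7.
A monopolist hires until marginal revenue product equals the wage: MR·MP_L = w.
(222 − 14L)·7 = 84, so L = 15.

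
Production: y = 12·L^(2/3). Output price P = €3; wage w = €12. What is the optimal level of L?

MP_L = (2/3)·12·L^(-1/3) = 8·L^(-1/3).
Profit maximization for a price taker requires P·MP_L = w: 3·8·L^(-1/3) = 12.
So L^(-1/3) = 0.5, which gives L = 8.

L* = 8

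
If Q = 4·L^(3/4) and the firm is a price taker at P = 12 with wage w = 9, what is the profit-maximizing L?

MP_L = (3/4)·4·L^(-1/4) = 3·L^(-1/4).
Profit maximization for a price taker requires P·MP_L = w: 12·3·L^(-1/4) = 9.
So L^(-1/4) = 0.25, which gives L = 256.

L* = 256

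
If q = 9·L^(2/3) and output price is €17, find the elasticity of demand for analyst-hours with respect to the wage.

ε = -3

MP_L = (2/3)·9·L^(-1/3), so P·MP_L = w gives 102·L^(-1/3) = w.
Solving, L(w) = (102/w)^(3). This is a constant-elasticity form: L ∝ w^(−3), so ε = −3.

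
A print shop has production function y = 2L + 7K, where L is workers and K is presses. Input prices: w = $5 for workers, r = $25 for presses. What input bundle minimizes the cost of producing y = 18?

L* = 9, K* = 0

The inputs are perfect substitutes, so the firm uses whichever has the lower cost per unit of output.
Cost per unit of output via L is w/2 = 2.5; via K it is r/7 = 25/7. L is cheaper.
Producing y = 18 with L alone: L = 9, K = 0.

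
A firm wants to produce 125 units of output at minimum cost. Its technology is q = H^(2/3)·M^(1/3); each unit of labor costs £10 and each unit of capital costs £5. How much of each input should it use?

H* = 125, M* = 125

Cost minimization requires the marginal rate of technical substitution to equal the input-price ratio: MP_H/MP_M = w/r.
Here MP_H/MP_M = (2/3)·(M/H)/(1/3) = 2·(M/H). Setting this equal to 10/5 = 2 gives M = H.
Substituting into q = 125: H^(2/3)·(H)^(1/3) = 125.
Solving, H = 125 and M = 125.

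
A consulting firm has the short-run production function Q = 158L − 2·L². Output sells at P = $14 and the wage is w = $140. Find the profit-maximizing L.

L* = 37

The marginal product of L is MP_L = 158 − 4L.
A price-taking firm hires until the value of the marginal product equals the wage: P·MP_L = w, so 14·(158 − 4L) = 140.
Then 158 − 4L = 10, giving L = 37.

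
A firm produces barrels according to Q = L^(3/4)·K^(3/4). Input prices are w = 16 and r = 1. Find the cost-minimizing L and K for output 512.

Cost minimization requires the marginal rate of technical substitution to equal the input-price ratio: MP_L/MP_K = w/r.
Here MP_L/MP_K = (3/4)·(K/L)/(3/4) = (K/L). Setting this equal to 16/1 = 16 gives K = 16L.
Substituting into Q = 512: L^(3/4)·(16L)^(3/4) = 512.
Solving, L = 16 and K = 256.

L* = 16, K* = 256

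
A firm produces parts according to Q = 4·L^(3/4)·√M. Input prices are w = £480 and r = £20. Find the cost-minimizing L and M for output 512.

L* = 16, M* = 256

Cost minimization requires the marginal rate of technical substitution to equal the input-price ratio: MP_L/MP_M = w/r.
Here MP_L/MP_M = (3/4)·(M/L)/(1/2) = 1.5·(M/L). Setting this equal to 480/20 = 24 gives M = 16L.
Substituting into Q = 512: 4·L^(3/4)·(16L)^(1/2) = 512.
Solving, L = 16 and M = 256.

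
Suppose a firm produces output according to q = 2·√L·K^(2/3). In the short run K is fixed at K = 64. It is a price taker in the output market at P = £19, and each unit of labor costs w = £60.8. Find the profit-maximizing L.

L* = 25

With K = 64, MP_L = (1/2)·2·L^(-1/2)·64^(2/3) = 16·L^(-1/2).
Profit maximization for a price taker requires P·MP_L = w: 19·16·L^(-1/2) = 60.8.
So L^(-1/2) = 0.2, which gives L = 25.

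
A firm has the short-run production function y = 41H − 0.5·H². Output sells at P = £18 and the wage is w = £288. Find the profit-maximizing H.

H* = 25

The marginal product of H is MP_H = 41 − H.
A price-taking firm hires until the value of the marginal product equals the wage: P·MP_H = w, so 18·(41 − H) = 288.
Then 41 − H = 16, giving H = 25.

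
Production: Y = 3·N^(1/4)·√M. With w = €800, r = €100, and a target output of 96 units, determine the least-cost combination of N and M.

Cost minimization requires the marginal rate of technical substitution to equal the input-price ratio: MP_N/MP_M = w/r.
Here MP_N/MP_M = (1/4)·(M/N)/(1/2) = 0.5·(M/N). Setting this equal to 800/100 = 8 gives M = 16N.
Substituting into Y = 96: 3·N^(1/4)·(16N)^(1/2) = 96.
Solving, N = 16 and M = 256.

N* = 16, M* = 256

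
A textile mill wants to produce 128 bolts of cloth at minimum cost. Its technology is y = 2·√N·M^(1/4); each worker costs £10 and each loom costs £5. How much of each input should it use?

Cost minimization requires the marginal rate of technical substitution to equal the input-price ratio: MP_N/MP_M = w/r.
Here MP_N/MP_M = (1/2)·(M/N)/(1/4) = 2·(M/N). Setting this equal to 10/5 = 2 gives M = N.
Substituting into y = 128: 2·N^(1/2)·(N)^(1/4) = 128.
Solving, N = 256 and M = 256.

N* = 256, M* = 256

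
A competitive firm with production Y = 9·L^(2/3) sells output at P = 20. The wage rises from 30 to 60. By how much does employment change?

From P·MP_L = w with MP_L = 6·L^(-1/3), the labor demand is L(w) = (120/w)^(3).
At w = 30: L = 64. At w = 60: L = 8.
ΔL = 8 − 64 = -56.

ΔL = -56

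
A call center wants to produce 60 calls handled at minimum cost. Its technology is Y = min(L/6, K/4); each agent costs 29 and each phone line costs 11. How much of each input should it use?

With a fixed-proportions technology, the cost-minimizing bundle uses no slack in either input: L/6 = K/4 = Y.
So L = 6·60 = 360 and K = 4·60 = 240.

L* = 360, K* = 240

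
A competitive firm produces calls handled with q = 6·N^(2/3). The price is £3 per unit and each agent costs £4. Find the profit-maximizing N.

N* = 27

MP_N = (2/3)·6·N^(-1/3) = 4·N^(-1/3).
Profit maximization for a price taker requires P·MP_N = w: 3·4·N^(-1/3) = 4.
So N^(-1/3) = 1/3, which gives N = 27.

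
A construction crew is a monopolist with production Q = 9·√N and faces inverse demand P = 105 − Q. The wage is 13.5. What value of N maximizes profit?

Marginal revenue from the inverse demand is MR = 105 − 2Q.
The marginal product is MP_N = 4.5·N^(-1/2).
A monopolist hires until marginal revenue product equals the wage: MR·MP_N = w.
At N, Q = 9·√N. Substituting and solving: (105 − 18·√N)·4.5·N^(-1/2) = 13.5 gives N = 25.

N* = 25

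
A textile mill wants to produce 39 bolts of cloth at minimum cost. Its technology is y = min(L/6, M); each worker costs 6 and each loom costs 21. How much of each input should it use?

L* = 234, M* = 39

With a fixed-proportions technology, the cost-minimizing bundle uses no slack in either input: L/6 = M = y.
So L = 6·39 = 234 and M = 39.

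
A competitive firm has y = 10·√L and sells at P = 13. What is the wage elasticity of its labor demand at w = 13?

MP_L = (1/2)·10·L^(-1/2), so P·MP_L = w gives 65·L^(-1/2) = w.
Solving, L(w) = (65/w)^(2). This is a constant-elasticity form: L ∝ w^(−2), so ε = −2.

ε = -2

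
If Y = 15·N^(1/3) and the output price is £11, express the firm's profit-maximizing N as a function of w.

N(w) = (55/w)^(3/2)

MP_N = (1/3)·15·N^(-2/3) = 5·N^(-2/3).
Setting P·MP_N = w: 55·N^(-2/3) = w.
Solving for N: N^(-2/3) = w/55, so N = (55/w)^(3/2).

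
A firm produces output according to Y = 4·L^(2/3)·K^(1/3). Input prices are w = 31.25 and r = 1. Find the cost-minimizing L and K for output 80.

Cost minimization requires the marginal rate of technical substitution to equal the input-price ratio: MP_L/MP_K = w/r.
Here MP_L/MP_K = (2/3)·(K/L)/(1/3) = 2·(K/L). Setting this equal to 31.25/1 = 31.25 gives K = 15.625L.
Substituting into Y = 80: 4·L^(2/3)·(15.625L)^(1/3) = 80.
Solving, L = 8 and K = 125.

L* = 8, K* = 125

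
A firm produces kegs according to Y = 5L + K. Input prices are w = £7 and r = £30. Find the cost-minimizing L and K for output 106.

L* = 21.2, K* = 0

The inputs are perfect substitutes, so the firm uses whichever has the lower cost per unit of output.
Cost per unit of output via L is 1.4; via K it is 30. L is cheaper.
Producing Y = 106 with L alone: L = 21.2, K = 0.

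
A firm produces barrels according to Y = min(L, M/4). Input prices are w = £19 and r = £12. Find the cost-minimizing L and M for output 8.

L* = 8, M* = 32

With a fixed-proportions technology, the cost-minimizing bundle uses no slack in either input: L = M/4 = Y.
So L = 8 and M = 4·8 = 32.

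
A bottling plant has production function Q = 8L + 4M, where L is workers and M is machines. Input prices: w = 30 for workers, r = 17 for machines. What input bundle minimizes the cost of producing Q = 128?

L* = 16, M* = 0

The inputs are perfect substitutes, so the firm uses whichever has the lower cost per unit of output.
Cost per unit of output via L is w/8 = 3.75; via M it is r/4 = 4.25. L is cheaper.
Producing Q = 128 with L alone: L = 16, M = 0.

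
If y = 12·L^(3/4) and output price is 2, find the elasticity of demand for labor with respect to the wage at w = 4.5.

MP_L = (3/4)·12·L^(-1/4), so P·MP_L = w gives 18·L^(-1/4) = w.
Solving, L(w) = (18/w)^(4). This is a constant-elasticity form: L ∝ w^(−4), so ε = −4.

ε = -4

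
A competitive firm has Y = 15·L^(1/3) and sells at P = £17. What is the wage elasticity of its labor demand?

ε = -1.5

MP_L = (1/3)·15·L^(-2/3), so P·MP_L = w gives 85·L^(-2/3) = w.
Solving, L(w) = (85/w)^(3/2). This is a constant-elasticity form: L ∝ w^(−3/2), so ε = −3/2.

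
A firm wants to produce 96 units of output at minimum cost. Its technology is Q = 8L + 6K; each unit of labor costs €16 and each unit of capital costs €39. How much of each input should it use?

L* = 12, K* = 0

The inputs are perfect substitutes, so the firm uses whichever has the lower cost per unit of output.
Cost per unit of output via L is w/8 = 2; via K it is r/6 = 6.5. L is cheaper.
Producing Q = 96 with L alone: L = 12, K = 0.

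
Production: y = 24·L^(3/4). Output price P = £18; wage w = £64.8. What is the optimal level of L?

L* = 625

MP_L = (3/4)·24·L^(-1/4) = 18·L^(-1/4).
Profit maximization for a price taker requires P·MP_L = w: 18·18·L^(-1/4) = 64.8.
So L^(-1/4) = 0.2, which gives L = 625.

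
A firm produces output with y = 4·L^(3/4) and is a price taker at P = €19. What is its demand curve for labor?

L(w) = (57/w)^(4)

MP_L = (3/4)·4·L^(-1/4) = 3·L^(-1/4).
Setting P·MP_L = w: 57·L^(-1/4) = w.
Solving for L: L^(-1/4) = w/57, so L = (57/w)^(4).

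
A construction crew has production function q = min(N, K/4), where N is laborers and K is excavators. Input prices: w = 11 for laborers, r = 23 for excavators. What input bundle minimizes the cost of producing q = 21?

With a fixed-proportions technology, the cost-minimizing bundle uses no slack in either input: N = K/4 = q.
So N = 21 and K = 4·21 = 84.

N* = 21, K* = 84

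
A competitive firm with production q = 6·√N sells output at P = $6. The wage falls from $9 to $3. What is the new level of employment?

From P·MP_N = w with MP_N = 3·N^(-1/2), the labor demand is N(w) = (18/w)^(2).
At w = 9: N = 4. At w = 3: N = 36.

N* = 36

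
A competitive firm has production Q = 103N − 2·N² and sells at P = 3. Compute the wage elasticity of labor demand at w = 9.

From P·MP_N = w with MP_N = 103 − 4N, labor demand is N(w) = (103 − w/3)/4.
dN/dw = −1/(12) = -1/12.
At w = 9, N = 25, so ε = (dN/dw)·(w/N) = (-1/12)·(9/25) = -0.03.

ε = -0.03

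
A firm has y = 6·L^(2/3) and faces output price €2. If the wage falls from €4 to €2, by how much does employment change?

ΔL = 56

From P·MP_L = w with MP_L = 4·L^(-1/3), the labor demand is L(w) = (8/w)^(3).
At w = 4: L = 8. At w = 2: L = 64.
ΔL = 64 − 8 = 56.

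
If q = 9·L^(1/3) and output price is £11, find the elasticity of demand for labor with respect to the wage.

MP_L = (1/3)·9·L^(-2/3), so P·MP_L = w gives 33·L^(-2/3) = w.
Solving, L(w) = (33/w)^(3/2). This is a constant-elasticity form: L ∝ w^(−3/2), so ε = −3/2.

ε = -1.5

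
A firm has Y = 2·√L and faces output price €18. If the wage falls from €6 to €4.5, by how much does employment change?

ΔL = 7

From P·MP_L = w with MP_L = L^(-1/2), the labor demand is L(w) = (18/w)^(2).
At w = 6: L = 9. At w = 4.5: L = 16.
ΔL = 16 − 9 = 7.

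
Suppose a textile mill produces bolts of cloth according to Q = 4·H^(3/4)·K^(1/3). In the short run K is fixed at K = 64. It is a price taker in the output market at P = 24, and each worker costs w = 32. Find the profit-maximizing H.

With K = 64, MP_H = (3/4)·4·H^(-1/4)·64^(1/3) = 12·H^(-1/4).
Profit maximization for a price taker requires P·MP_H = w: 24·12·H^(-1/4) = 32.
So H^(-1/4) = 1/9, which gives H = 6561.

H* = 6561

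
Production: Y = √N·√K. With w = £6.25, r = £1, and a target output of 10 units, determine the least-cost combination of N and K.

N* = 4, K* = 25

Cost minimization requires the marginal rate of technical substitution to equal the input-price ratio: MP_N/MP_K = w/r.
Here MP_N/MP_K = (1/2)·(K/N)/(1/2) = (K/N). Setting this equal to 6.25/1 = 6.25 gives K = 6.25N.
Substituting into Y = 10: N^(1/2)·(6.25N)^(1/2) = 10.
Solving, N = 4 and K = 25.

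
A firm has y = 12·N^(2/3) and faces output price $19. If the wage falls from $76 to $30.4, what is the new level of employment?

From P·MP_N = w with MP_N = 8·N^(-1/3), the labor demand is N(w) = (152/w)^(3).
At w = 76: N = 8. At w = 30.4: N = 125.

N* = 125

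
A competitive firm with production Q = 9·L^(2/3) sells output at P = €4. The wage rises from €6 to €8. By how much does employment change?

From P·MP_L = w with MP_L = 6·L^(-1/3), the labor demand is L(w) = (24/w)^(3).
At w = 6: L = 64. At w = 8: L = 27.
ΔL = 27 − 64 = -37.

ΔL = -37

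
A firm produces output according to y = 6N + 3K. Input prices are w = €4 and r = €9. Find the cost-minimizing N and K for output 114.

The inputs are perfect substitutes, so the firm uses whichever has the lower cost per unit of output.
Cost per unit of output via N is w/6 = 2/3; via K it is r/3 = 3. N is cheaper.
Producing y = 114 with N alone: N = 19, K = 0.

N* = 19, K* = 0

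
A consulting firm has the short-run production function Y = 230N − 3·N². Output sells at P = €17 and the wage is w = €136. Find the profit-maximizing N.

The marginal product of N is MP_N = 230 − 6N.
A price-taking firm hires until the value of the marginal product equals the wage: P·MP_N = w, so 17·(230 − 6N) = 136.
Then 230 − 6N = 8, giving N = 37.

N* = 37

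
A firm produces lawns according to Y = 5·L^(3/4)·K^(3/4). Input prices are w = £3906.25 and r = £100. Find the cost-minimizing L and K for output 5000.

L* = 16, K* = 625

Cost minimization requires the marginal rate of technical substitution to equal the input-price ratio: MP_L/MP_K = w/r.
Here MP_L/MP_K = (3/4)·(K/L)/(3/4) = (K/L). Setting this equal to 3906.25/100 = 39.0625 gives K = 39.0625L.
Substituting into Y = 5000: 5·L^(3/4)·(39.0625L)^(3/4) = 5000.
Solving, L = 16 and K = 625.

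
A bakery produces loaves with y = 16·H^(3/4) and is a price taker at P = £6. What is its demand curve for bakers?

H(w) = (72/w)^(4)

MP_H = (3/4)·16·H^(-1/4) = 12·H^(-1/4).
Setting P·MP_H = w: 72·H^(-1/4) = w.
Solving for H: H^(-1/4) = w/72, so H = (72/w)^(4).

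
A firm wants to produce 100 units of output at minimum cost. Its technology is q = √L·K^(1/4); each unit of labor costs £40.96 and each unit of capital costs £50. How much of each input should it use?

L* = 625, K* = 256

Cost minimization requires the marginal rate of technical substitution to equal the input-price ratio: MP_L/MP_K = w/r.
Here MP_L/MP_K = (1/2)·(K/L)/(1/4) = 2·(K/L). Setting this equal to 40.96/50 = 0.8192 gives K = 0.4096L.
Substituting into q = 100: L^(1/2)·(0.4096L)^(1/4) = 100.
Solving, L = 625 and K = 256.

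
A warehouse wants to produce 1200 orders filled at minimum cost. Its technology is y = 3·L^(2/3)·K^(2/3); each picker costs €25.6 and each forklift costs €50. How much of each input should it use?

Cost minimization requires the marginal rate of technical substitution to equal the input-price ratio: MP_L/MP_K = w/r.
Here MP_L/MP_K = (2/3)·(K/L)/(2/3) = (K/L). Setting this equal to 25.6/50 = 0.512 gives K = 0.512L.
Substituting into y = 1200: 3·L^(2/3)·(0.512L)^(2/3) = 1200.
Solving, L = 125 and K = 64.

L* = 125, K* = 64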